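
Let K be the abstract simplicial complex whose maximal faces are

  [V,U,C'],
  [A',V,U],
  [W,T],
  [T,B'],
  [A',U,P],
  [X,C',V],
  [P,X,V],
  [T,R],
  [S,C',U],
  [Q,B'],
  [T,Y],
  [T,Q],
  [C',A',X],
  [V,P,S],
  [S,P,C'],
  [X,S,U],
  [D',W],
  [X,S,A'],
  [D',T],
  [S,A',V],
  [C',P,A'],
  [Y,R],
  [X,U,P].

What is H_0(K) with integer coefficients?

Take the total order P < Q < R < S < T < U < V < W < X < Y < A' < B' < C' < D' on the vertex set. Then K (dimension 2) consists of the simplices:

  0-simplices (14): [P], [Q], [R], [S], [T], [U], [V], [W], [X], [Y], [A'], [B'], [C'], [D']
  1-simplices (30): (30 of them)
  2-simplices (14): [P,S,V], [P,S,C'], [P,U,X], [P,U,A'], [P,V,X], [P,A',C'], [S,U,X], [S,U,C'], [S,V,A'], [S,X,A'], [U,V,A'], [U,V,C'], [V,X,C'], [X,A',C']

so the chain groups are C_0 ≅ Z^14, C_1 ≅ Z^30, C_2 ≅ Z^14.

∂_1: C_1 → C_0 sends each edge [p,q] (with p < q) to q − p.
The 14×30 boundary matrix has rank 12 and Smith normal form diag(1,1,1,1,1,1,1,1,1,1,1,1).

The boundary map ∂_2: C_2 → C_1 sends each 2-simplex [p,q,r] to [q,r] − [p,r] + [p,q]. For instance
  ∂[P,S,V] = [S,V] − [P,V] + [P,S],
  ∂[P,A',C'] = [A',C'] − [P,C'] + [P,A'].
As a 30×14 matrix over Z this has rank 13, with invariant factors (1,1,1,1,1,1,1,1,1,1,1,1,1).

Reading off H_k = ker ∂_k / im ∂_{k+1}:

  H_0: rank C_0 − rank ∂_1 = 14 − 12 = 2, and the invariant factors of ∂_1 are all 1, so H_0 ≅ Z^2.

H_0 ≅ Z^2.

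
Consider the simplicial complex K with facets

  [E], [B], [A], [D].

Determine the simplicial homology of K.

Order the vertices as A < B < D < E. Listing each simplex with vertices in this order, K has dimension 0 with simplices:

  0-simplices (4): A, B, D, E

so the chain groups are C_0 ≅ Z^4.

Computing H_k = (kernel of ∂_k) / (image of ∂_{k+1}):

  H_0: rank C_0 − rank ∂_1 = 4 − 0 = 4, and there is no ∂_1, so H_0 = Z^4.

(K is a triangulation of a set of 4 points.)

H_0 ≅ Z^4.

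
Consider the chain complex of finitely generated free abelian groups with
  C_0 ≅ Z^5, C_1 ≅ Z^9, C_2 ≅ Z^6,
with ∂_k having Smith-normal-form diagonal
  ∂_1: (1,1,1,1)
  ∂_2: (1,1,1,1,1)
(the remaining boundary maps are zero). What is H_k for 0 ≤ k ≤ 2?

H_0 = Z,  H_1 = 0,  H_2 = Z.

H_0: b_0 = 5 − 0 − 4 = 1; torsion from ∂_1 factors > 1: none. So H_0 = Z.
H_1: b_1 = 9 − 4 − 5 = 0; torsion from ∂_2 factors > 1: none. So H_1 = 0.
H_2: b_2 = 6 − 5 − 0 = 1; torsion from ∂_3 factors > 1: none. So H_2 = Z.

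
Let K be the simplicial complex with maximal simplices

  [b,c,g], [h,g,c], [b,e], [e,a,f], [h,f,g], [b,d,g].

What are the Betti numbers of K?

We work with the vertex ordering a < b < c < d < e < f < g < h. The simplices of K, each written with vertices in increasing order, are:

  0-simplices (8): a, b, c, d, e, f, g, h
  1-simplices (13): ae, af, bc, bd, be, bg, cg, ch, dg, ef, fg, fh, gh
  2-simplices (5): aef, bcg, bdg, cgh, fgh

so the chain groups are C_0 ≅ Z^8, C_1 ≅ Z^13, C_2 ≅ Z^5.

The boundary map ∂_1: C_1 → C_0 sends each edge [p,q] (with p < q) to q − p. For instance
  ∂bd = d − b.
As a 8×13 matrix over Z this has rank 7, with invariant factors (1,1,1,1,1,1,1).

The boundary map ∂_2: C_2 → C_1 acts by ∂[p,q,r] = [q,r] − [p,r] + [p,q]. For instance
  ∂bdg = dg − bg + bd,
  ∂fgh = gh − fh + fg.
As a 13×5 matrix over Z this has rank 5, with invariant factors (1,1,1,1,1).

Reading off H_k = ker ∂_k / im ∂_{k+1}:

  H_0: rank C_0 − rank ∂_1 = 8 − 7 = 1, and the invariant factors of ∂_1 are all 1, so H_0 = Z.
  H_1: rank ker ∂_1 − rank ∂_2 = (13 − 7) − 5 = 1, and the invariant factors of ∂_2 are all 1, so H_1 = Z.
  H_2: rank ker ∂_2 − rank ∂_3 = (5 − 5) − 0 = 0, and there is no ∂_3, so H_2 = 0.

Hence the Betti numbers are b_0 = 1, b_1 = 1, b_2 = 0.

b_0 = 1, b_1 = 1, b_2 = 0.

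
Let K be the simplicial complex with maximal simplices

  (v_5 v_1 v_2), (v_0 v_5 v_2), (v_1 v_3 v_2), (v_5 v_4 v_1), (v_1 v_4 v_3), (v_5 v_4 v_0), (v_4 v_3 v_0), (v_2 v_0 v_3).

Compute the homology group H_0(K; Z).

H_0 = Z.

Order the vertices as v_0 < v_1 < v_2 < v_3 < v_4 < v_5. Listing each simplex with vertices in this order, K has dimension 2 with simplices:

  0-simplices (6): [v_0], [v_1], [v_2], [v_3], [v_4], [v_5]
  1-simplices (12): [v_0,v_2], [v_0,v_3], [v_0,v_4], [v_0,v_5], [v_1,v_2], [v_1,v_3], [v_1,v_4], [v_1,v_5], [v_2,v_3], [v_2,v_5], [v_3,v_4], [v_4,v_5]
  2-simplices (8): [v_0,v_2,v_3], [v_0,v_2,v_5], [v_0,v_3,v_4], [v_0,v_4,v_5], [v_1,v_2,v_3], [v_1,v_2,v_5], [v_1,v_3,v_4], [v_1,v_4,v_5]

so the chain groups are C_0 ≅ Z^6, C_1 ≅ Z^12, C_2 ≅ Z^8.

The boundary map ∂_1: C_1 → C_0 sends each edge [p,q] (with p < q) to q − p. For instance
  ∂[v_1,v_3] = [v_3] − [v_1].
As a 6×12 matrix over Z this has rank 5, with invariant factors (1,1,1,1,1).

Boundary ∂_2: C_2 → C_1 sends each 2-simplex [p,q,r] to [q,r] − [p,r] + [p,q]. For instance
  ∂[v_0,v_4,v_5] = [v_4,v_5] − [v_0,v_5] + [v_0,v_4],
  ∂[v_1,v_3,v_4] = [v_3,v_4] − [v_1,v_4] + [v_1,v_3].
This gives a 12×8 integer matrix of rank 7; reducing to Smith normal form yields diagonal entries (1,1,1,1,1,1,1).

Now H_k = ker ∂_k / im ∂_{k+1}, so:

  H_0: rank C_0 − rank ∂_1 = 6 − 5 = 1, and the invariant factors of ∂_1 are all 1, so H_0 ≅ Z.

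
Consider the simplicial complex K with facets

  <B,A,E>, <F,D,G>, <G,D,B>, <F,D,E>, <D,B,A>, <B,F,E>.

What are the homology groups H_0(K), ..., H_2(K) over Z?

Fix the vertex order A < B < D < E < F < G and write every simplex with vertices in increasing order. Then dim K = 2 and the simplices of K are:

  0-simplices (6): A, B, D, E, F, G
  1-simplices (12): AB, AD, AE, BD, BE, BF, BG, DE, DF, DG, EF, FG
  2-simplices (6): ABD, ABE, BDG, BEF, DEF, DFG

giving chain groups C_0 ≅ Z^6, C_1 ≅ Z^12, C_2 ≅ Z^6.

Boundary ∂_1: C_1 → C_0 maps an edge to its endpoints' difference, ∂[p,q] = q − p.
This gives a 6×12 integer matrix of rank 5; reducing to Smith normal form yields diagonal entries (1,1,1,1,1).

The boundary map ∂_2: C_2 → C_1 sends each 2-simplex [p,q,r] to [q,r] − [p,r] + [p,q]. For instance
  ∂BDG = DG − BG + BD,
  ∂DFG = FG − DG + DF.
The 12×6 boundary matrix has rank 6 and Smith normal form diag(1,1,1,1,1,1).

Reading off H_k = ker ∂_k / im ∂_{k+1}:

  H_0: rank C_0 − rank ∂_1 = 6 − 5 = 1, and the invariant factors of ∂_1 are all 1, so H_0 = Z.
  H_1: rank ker ∂_1 − rank ∂_2 = (12 − 5) − 6 = 1, and the invariant factors of ∂_2 are all 1, so H_1 = Z.
  H_2: rank ker ∂_2 − rank ∂_3 = (6 − 6) − 0 = 0, and there is no ∂_3, so H_2 = 0.

As a check, the Euler characteristic is 6 − 12 + 6 = 0, which agrees with 1 − 1 + 0 = 0.
(K is a triangulation of the cylinder S^1 x I.)

H_0 = Z,  H_1 = Z,  H_2 = 0.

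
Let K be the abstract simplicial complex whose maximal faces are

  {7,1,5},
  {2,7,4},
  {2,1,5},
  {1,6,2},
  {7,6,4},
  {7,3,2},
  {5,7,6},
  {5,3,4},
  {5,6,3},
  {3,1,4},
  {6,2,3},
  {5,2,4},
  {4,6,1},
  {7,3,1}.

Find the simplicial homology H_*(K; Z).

H_0 ≅ Z,  H_1 ≅ Z^2,  H_2 ≅ Z.

Take the total order 1 < 2 < 3 < 4 < 5 < 6 < 7 on the vertex set. Then K (dimension 2) consists of the simplices:

  0-simplices (7): [1], [2], [3], [4], [5], [6], [7]
  1-simplices (21): [1,2], [1,3], [1,4], [1,5], [1,6], [1,7], [2,3], [2,4], [2,5], [2,6], [2,7], [3,4], [3,5], [3,6], [3,7], [4,5], [4,6], [4,7], [5,6], [5,7], [6,7]
  2-simplices (14): [1,2,5], [1,2,6], [1,3,4], [1,3,7], [1,4,6], [1,5,7], [2,3,6], [2,3,7], [2,4,5], [2,4,7], [3,4,5], [3,5,6], [4,6,7], [5,6,7]

so the chain groups are C_0 ≅ Z^7, C_1 ≅ Z^21, C_2 ≅ Z^14.

Boundary ∂_1: C_1 → C_0 is given by ∂[p,q] = [q] − [p]. For instance
  ∂[1,4] = [4] − [1].
The resulting 7×21 matrix has rank 6, and its Smith normal form has invariant factors (1,1,1,1,1,1).

∂_2: C_2 → C_1 sends each 2-simplex [p,q,r] to [q,r] − [p,r] + [p,q]. For instance
  ∂[4,6,7] = [6,7] − [4,7] + [4,6],
  ∂[1,2,6] = [2,6] − [1,6] + [1,2].
This gives a 21×14 integer matrix of rank 13; reducing to Smith normal form yields diagonal entries (1,1,1,1,1,1,1,1,1,1,1,1,1).

From H_k ≅ ker(∂_k) / im(∂_{k+1}) we obtain:

  H_0: rank C_0 − rank ∂_1 = 7 − 6 = 1, and the invariant factors of ∂_1 are all 1, so H_0 = Z.
  H_1: rank ker ∂_1 − rank ∂_2 = (21 − 6) − 13 = 2, and the invariant factors of ∂_2 are all 1, so H_1 = Z^2.
  H_2: rank ker ∂_2 − rank ∂_3 = (14 − 13) − 0 = 1, and there is no ∂_3, so H_2 = Z.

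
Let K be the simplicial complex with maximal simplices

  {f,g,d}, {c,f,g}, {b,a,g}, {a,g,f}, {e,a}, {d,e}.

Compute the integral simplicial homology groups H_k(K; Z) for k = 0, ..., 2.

H_0 = Z,  H_1 = Z,  H_2 = 0.

Take the total order a < b < c < d < e < f < g on the vertex set. Then K (dimension 2) consists of the simplices:

  0-simplices (7): a, b, c, d, e, f, g
  1-simplices (11): ab, ae, af, ag, bg, cf, cg, de, df, dg, fg
  2-simplices (4): abg, afg, cfg, dfg

so the chain groups are C_0 ≅ Z^7, C_1 ≅ Z^11, C_2 ≅ Z^4.

The boundary map ∂_1: C_1 → C_0 sends each edge [p,q] (with p < q) to q − p. For instance
  ∂ab = b − a.
As a 7×11 matrix over Z this has rank 6, with invariant factors (1,1,1,1,1,1).

∂_2: C_2 → C_1 maps a triangle to the signed sum of its edges. For instance
  ∂cfg = fg − cg + cf,
  ∂abg = bg − ag + ab.
The resulting 11×4 matrix has rank 4, and its Smith normal form has invariant factors (1,1,1,1).

Now H_k = ker ∂_k / im ∂_{k+1}, so:

  H_0: rank C_0 − rank ∂_1 = 7 − 6 = 1, and the invariant factors of ∂_1 are all 1, so H_0 = Z.
  H_1: rank ker ∂_1 − rank ∂_2 = (11 − 6) − 4 = 1, and the invariant factors of ∂_2 are all 1, so H_1 = Z.
  H_2: rank ker ∂_2 − rank ∂_3 = (4 − 4) − 0 = 0, and there is no ∂_3, so H_2 = 0.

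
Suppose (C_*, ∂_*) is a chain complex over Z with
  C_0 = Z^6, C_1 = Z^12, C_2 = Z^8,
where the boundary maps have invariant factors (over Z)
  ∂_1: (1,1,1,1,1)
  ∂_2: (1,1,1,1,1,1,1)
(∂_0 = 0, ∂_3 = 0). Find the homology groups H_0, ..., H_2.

H_0: b_0 = 6 − 0 − 5 = 1; torsion from ∂_1 factors > 1: none. So H_0 ≅ Z.
H_1: b_1 = 12 − 5 − 7 = 0; torsion from ∂_2 factors > 1: none. So H_1 ≅ 0.
H_2: b_2 = 8 − 7 − 0 = 1; torsion from ∂_3 factors > 1: none. So H_2 ≅ Z.

H_0 ≅ Z,  H_1 = 0,  H_2 ≅ Z.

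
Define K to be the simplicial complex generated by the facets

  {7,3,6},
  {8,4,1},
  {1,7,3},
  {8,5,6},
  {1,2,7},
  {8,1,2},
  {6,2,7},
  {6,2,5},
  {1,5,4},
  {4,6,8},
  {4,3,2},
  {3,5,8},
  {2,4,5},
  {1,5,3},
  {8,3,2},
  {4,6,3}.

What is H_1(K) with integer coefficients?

H_1 ≅ Z^2.

We work with the vertex ordering 1 < 2 < 3 < 4 < 5 < 6 < 7 < 8. The simplices of K, each written with vertices in increasing order, are:

  0-simplices (8): [1], [2], [3], [4], [5], [6], [7], [8]
  1-simplices (24): (24 of them)
  2-simplices (16): [1,2,7], [1,2,8], [1,3,5], [1,3,7], [1,4,5], [1,4,8], [2,3,4], [2,3,8], [2,4,5], [2,5,6], [2,6,7], [3,4,6], [3,5,8], [3,6,7], [4,6,8], [5,6,8]

Hence C_0 ≅ Z^8, C_1 ≅ Z^24, C_2 ≅ Z^16.

∂_1: C_1 → C_0 is given by ∂[p,q] = [q] − [p]. For instance
  ∂[2,7] = [7] − [2].
This gives a 8×24 integer matrix of rank 7; reducing to Smith normal form yields diagonal entries (1,1,1,1,1,1,1).

∂_2: C_2 → C_1 acts by ∂[p,q,r] = [q,r] − [p,r] + [p,q]. For instance
  ∂[4,6,8] = [6,8] − [4,8] + [4,6],
  ∂[1,4,8] = [4,8] − [1,8] + [1,4].
The resulting 24×16 matrix has rank 15, and its Smith normal form has invariant factors (1,1,1,1,1,1,1,1,1,1,1,1,1,1,1).

Reading off H_k = ker ∂_k / im ∂_{k+1}:

  H_1: rank ker ∂_1 − rank ∂_2 = (24 − 7) − 15 = 2, and the invariant factors of ∂_2 are all 1, so H_1 = Z^2.

(K is a triangulation of the torus T^2.)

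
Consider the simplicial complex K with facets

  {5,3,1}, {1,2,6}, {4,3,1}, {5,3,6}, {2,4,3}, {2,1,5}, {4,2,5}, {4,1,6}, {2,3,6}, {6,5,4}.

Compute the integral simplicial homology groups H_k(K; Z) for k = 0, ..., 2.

H_0 ≅ Z,  H_1 ≅ Z/2Z,  H_2 = 0.

Order the vertices as 1 < 2 < 3 < 4 < 5 < 6. Listing each simplex with vertices in this order, K has dimension 2 with simplices:

  0-simplices (6): [1], [2], [3], [4], [5], [6]
  1-simplices (15): [1,2], [1,3], [1,4], [1,5], [1,6], [2,3], [2,4], [2,5], [2,6], [3,4], [3,5], [3,6], [4,5], [4,6], [5,6]
  2-simplices (10): [1,2,5], [1,2,6], [1,3,4], [1,3,5], [1,4,6], [2,3,4], [2,3,6], [2,4,5], [3,5,6], [4,5,6]

giving chain groups C_0 ≅ Z^6, C_1 ≅ Z^15, C_2 ≅ Z^10.

Boundary ∂_1: C_1 → C_0 sends each edge [p,q] (with p < q) to q − p. For instance
  ∂[1,4] = [4] − [1].
The 6×15 boundary matrix has rank 5 and Smith normal form diag(1,1,1,1,1).

Boundary ∂_2: C_2 → C_1 acts by ∂[p,q,r] = [q,r] − [p,r] + [p,q]. For instance
  ∂[4,5,6] = [5,6] − [4,6] + [4,5],
  ∂[3,5,6] = [5,6] − [3,6] + [3,5].
This gives a 15×10 integer matrix of rank 10; reducing to Smith normal form yields diagonal entries (1,1,1,1,1,1,1,1,1,2).

Now H_k = ker ∂_k / im ∂_{k+1}, so:

  H_0: rank C_0 − rank ∂_1 = 6 − 5 = 1, and the invariant factors of ∂_1 are all 1, so H_0 ≅ Z.
  H_1: rank ker ∂_1 − rank ∂_2 = (15 − 5) − 10 = 0, and ∂_2 has invariant factor 2 > 1, so H_1 ≅ Z/2Z.
  H_2: rank ker ∂_2 − rank ∂_3 = (10 − 10) − 0 = 0, and there is no ∂_3, so H_2 ≅ 0.

(K is a triangulation of the real projective plane RP^2.)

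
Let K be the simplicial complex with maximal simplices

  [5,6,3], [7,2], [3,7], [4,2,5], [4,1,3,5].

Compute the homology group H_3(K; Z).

Take the total order 1 < 2 < 3 < 4 < 5 < 6 < 7 on the vertex set. Then K (dimension 3) consists of the simplices:

  0-simplices (7): [1], [2], [3], [4], [5], [6], [7]
  1-simplices (12): [1,3], [1,4], [1,5], [2,4], [2,5], [2,7], [3,4], [3,5], [3,6], [3,7], [4,5], [5,6]
  2-simplices (6): [1,3,4], [1,3,5], [1,4,5], [2,4,5], [3,4,5], [3,5,6]
  3-simplices (1): [1,3,4,5]

giving chain groups C_0 ≅ Z^7, C_1 ≅ Z^12, C_2 ≅ Z^6, C_3 ≅ Z^1.

The boundary map ∂_1: C_1 → C_0 is given by ∂[p,q] = [q] − [p]. For instance
  ∂[1,3] = [3] − [1].
The 7×12 boundary matrix has rank 6 and Smith normal form diag(1,1,1,1,1,1).

∂_2: C_2 → C_1 maps a triangle to the signed sum of its edges. For instance
  ∂[1,3,5] = [3,5] − [1,5] + [1,3],
  ∂[2,4,5] = [4,5] − [2,5] + [2,4].
The 12×6 boundary matrix has rank 5 and Smith normal form diag(1,1,1,1,1).

Boundary ∂_3: C_3 → C_2 sends each 3-simplex σ to the alternating sum Σ_i (−1)^i (σ with its i-th vertex removed). For instance
  ∂[1,3,4,5] = [3,4,5] − [1,4,5] + [1,3,5] − [1,3,4].
As a 6×1 matrix over Z this has rank 1, with invariant factors (1).

From H_k ≅ ker(∂_k) / im(∂_{k+1}) we obtain:

  H_3: rank ker ∂_3 − rank ∂_4 = (1 − 1) − 0 = 0, and there is no ∂_4, so H_3 = 0.

H_3 = 0.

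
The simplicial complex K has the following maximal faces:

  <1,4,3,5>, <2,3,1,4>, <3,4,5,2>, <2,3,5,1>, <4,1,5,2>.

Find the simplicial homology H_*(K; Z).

H_0 ≅ Z,  H_1 = 0,  H_2 = 0,  H_3 ≅ Z.

Order the vertices as 1 < 2 < 3 < 4 < 5. Listing each simplex with vertices in this order, K has dimension 3 with simplices:

  0-simplices (5): [1], [2], [3], [4], [5]
  1-simplices (10): [1,2], [1,3], [1,4], [1,5], [2,3], [2,4], [2,5], [3,4], [3,5], [4,5]
  2-simplices (10): [1,2,3], [1,2,4], [1,2,5], [1,3,4], [1,3,5], [1,4,5], [2,3,4], [2,3,5], [2,4,5], [3,4,5]
  3-simplices (5): [1,2,3,4], [1,2,3,5], [1,2,4,5], [1,3,4,5], [2,3,4,5]

so the chain groups are C_0 ≅ Z^5, C_1 ≅ Z^10, C_2 ≅ Z^10, C_3 ≅ Z^5.

Boundary ∂_1: C_1 → C_0 sends each edge [p,q] (with p < q) to q − p.
This gives a 5×10 integer matrix of rank 4; reducing to Smith normal form yields diagonal entries (1,1,1,1).

The boundary map ∂_2: C_2 → C_1 maps a triangle to the signed sum of its edges. For instance
  ∂[2,3,5] = [3,5] − [2,5] + [2,3],
  ∂[1,2,3] = [2,3] − [1,3] + [1,2].
The resulting 10×10 matrix has rank 6, and its Smith normal form has invariant factors (1,1,1,1,1,1).

The boundary map ∂_3: C_3 → C_2 sends each 3-simplex σ to the alternating sum Σ_i (−1)^i (σ with its i-th vertex removed). For instance
  ∂[2,3,4,5] = [3,4,5] − [2,4,5] + [2,3,5] − [2,3,4],
  ∂[1,2,3,4] = [2,3,4] − [1,3,4] + [1,2,4] − [1,2,3].
As a 10×5 matrix over Z this has rank 4, with invariant factors (1,1,1,1).

Reading off H_k = ker ∂_k / im ∂_{k+1}:

  H_0: rank C_0 − rank ∂_1 = 5 − 4 = 1, and the invariant factors of ∂_1 are all 1, so H_0 ≅ Z.
  H_1: rank ker ∂_1 − rank ∂_2 = (10 − 4) − 6 = 0, and the invariant factors of ∂_2 are all 1, so H_1 ≅ 0.
  H_2: rank ker ∂_2 − rank ∂_3 = (10 − 6) − 4 = 0, and the invariant factors of ∂_3 are all 1, so H_2 ≅ 0.
  H_3: rank ker ∂_3 − rank ∂_4 = (5 − 4) − 0 = 1, and there is no ∂_4, so H_3 ≅ Z.

As a check, the Euler characteristic is 5 − 10 + 10 − 5 = 0, which agrees with 1 − 0 + 0 − 1 = 0.
(K is a triangulation of the 3-sphere S^3.)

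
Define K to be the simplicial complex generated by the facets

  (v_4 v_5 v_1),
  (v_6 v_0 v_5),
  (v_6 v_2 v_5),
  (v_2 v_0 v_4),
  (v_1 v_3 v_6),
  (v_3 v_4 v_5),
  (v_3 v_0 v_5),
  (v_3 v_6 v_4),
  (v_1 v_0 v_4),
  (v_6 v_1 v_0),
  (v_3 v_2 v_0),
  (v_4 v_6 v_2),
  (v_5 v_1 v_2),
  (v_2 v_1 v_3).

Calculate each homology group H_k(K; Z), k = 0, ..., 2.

We work with the vertex ordering v_0 < v_1 < v_2 < v_3 < v_4 < v_5 < v_6. The simplices of K, each written with vertices in increasing order, are:

  0-simplices (7): [v_0], [v_1], [v_2], [v_3], [v_4], [v_5], [v_6]
  1-simplices (21): (21 of them)
  2-simplices (14): (14 of them)

Hence C_0 ≅ Z^7, C_1 ≅ Z^21, C_2 ≅ Z^14.

∂_1: C_1 → C_0 maps an edge to its endpoints' difference, ∂[p,q] = q − p. For instance
  ∂[v_2,v_3] = [v_3] − [v_2].
As a 7×21 matrix over Z this has rank 6, with invariant factors (1,1,1,1,1,1).

The boundary map ∂_2: C_2 → C_1 maps a triangle to the signed sum of its edges. For instance
  ∂[v_1,v_3,v_6] = [v_3,v_6] − [v_1,v_6] + [v_1,v_3],
  ∂[v_3,v_4,v_6] = [v_4,v_6] − [v_3,v_6] + [v_3,v_4].
The resulting 21×14 matrix has rank 13, and its Smith normal form has invariant factors (1,1,1,1,1,1,1,1,1,1,1,1,1).

From H_k ≅ ker(∂_k) / im(∂_{k+1}) we obtain:

  H_0: rank C_0 − rank ∂_1 = 7 − 6 = 1, and the invariant factors of ∂_1 are all 1, so H_0 ≅ Z.
  H_1: rank ker ∂_1 − rank ∂_2 = (21 − 6) − 13 = 2, and the invariant factors of ∂_2 are all 1, so H_1 ≅ Z^2.
  H_2: rank ker ∂_2 − rank ∂_3 = (14 − 13) − 0 = 1, and there is no ∂_3, so H_2 ≅ Z.

H_0 ≅ Z,  H_1 ≅ Z^2,  H_2 ≅ Z.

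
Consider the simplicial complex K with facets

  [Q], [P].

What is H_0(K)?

Take the total order P < Q on the vertex set. Then K (dimension 0) consists of the simplices:

  0-simplices (2): P, Q

so the chain groups are C_0 ≅ Z^2.

Reading off H_k = ker ∂_k / im ∂_{k+1}:

  H_0: rank C_0 − rank ∂_1 = 2 − 0 = 2, and there is no ∂_1, so H_0 = Z^2.

H_0 ≅ Z^2.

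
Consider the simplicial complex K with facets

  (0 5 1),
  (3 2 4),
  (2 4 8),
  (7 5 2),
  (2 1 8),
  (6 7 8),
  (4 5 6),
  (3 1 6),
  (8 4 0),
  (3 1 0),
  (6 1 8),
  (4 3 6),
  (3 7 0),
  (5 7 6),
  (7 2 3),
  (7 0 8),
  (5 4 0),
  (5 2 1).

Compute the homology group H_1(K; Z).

H_1 ≅ Z^2.

Take the total order 0 < 1 < 2 < 3 < 4 < 5 < 6 < 7 < 8 on the vertex set. Then K (dimension 2) consists of the simplices:

  0-simplices (9): [0], [1], [2], [3], [4], [5], [6], [7], [8]
  1-simplices (27): (27 of them)
  2-simplices (18): [0,1,3], [0,1,5], [0,3,7], [0,4,5], [0,4,8], [0,7,8], [1,2,5], [1,2,8], [1,3,6], [1,6,8], [2,3,4], [2,3,7], [2,4,8], [2,5,7], [3,4,6], [4,5,6], [5,6,7], [6,7,8]

Hence C_0 ≅ Z^9, C_1 ≅ Z^27, C_2 ≅ Z^18.

∂_1: C_1 → C_0 maps an edge to its endpoints' difference, ∂[p,q] = q − p. For instance
  ∂[1,3] = [3] − [1].
The 9×27 boundary matrix has rank 8 and Smith normal form diag(1,1,1,1,1,1,1,1).

Boundary ∂_2: C_2 → C_1 sends each 2-simplex [p,q,r] to [q,r] − [p,r] + [p,q]. For instance
  ∂[2,5,7] = [5,7] − [2,7] + [2,5],
  ∂[2,3,4] = [3,4] − [2,4] + [2,3].
As a 27×18 matrix over Z this has rank 17, with invariant factors (1,1,1,1,1,1,1,1,1,1,1,1,1,1,1,1,1).

Now H_k = ker ∂_k / im ∂_{k+1}, so:

  H_1: rank ker ∂_1 − rank ∂_2 = (27 − 8) − 17 = 2, and the invariant factors of ∂_2 are all 1, so H_1 = Z^2.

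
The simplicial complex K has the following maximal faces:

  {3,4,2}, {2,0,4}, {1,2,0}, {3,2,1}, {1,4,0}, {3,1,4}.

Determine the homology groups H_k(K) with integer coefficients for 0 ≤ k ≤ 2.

H_0 ≅ Z,  H_1 = 0,  H_2 ≅ Z.

Take the total order 0 < 1 < 2 < 3 < 4 on the vertex set. Then K (dimension 2) consists of the simplices:

  0-simplices (5): [0], [1], [2], [3], [4]
  1-simplices (9): [0,1], [0,2], [0,4], [1,2], [1,3], [1,4], [2,3], [2,4], [3,4]
  2-simplices (6): [0,1,2], [0,1,4], [0,2,4], [1,2,3], [1,3,4], [2,3,4]

Hence C_0 ≅ Z^5, C_1 ≅ Z^9, C_2 ≅ Z^6.

∂_1: C_1 → C_0 maps an edge to its endpoints' difference, ∂[p,q] = q − p. For instance
  ∂[1,2] = [2] − [1].
As a 5×9 matrix over Z this has rank 4, with invariant factors (1,1,1,1).

∂_2: C_2 → C_1 acts by ∂[p,q,r] = [q,r] − [p,r] + [p,q]. For instance
  ∂[2,3,4] = [3,4] − [2,4] + [2,3],
  ∂[0,2,4] = [2,4] − [0,4] + [0,2].
As a 9×6 matrix over Z this has rank 5, with invariant factors (1,1,1,1,1).

From H_k ≅ ker(∂_k) / im(∂_{k+1}) we obtain:

  H_0: rank C_0 − rank ∂_1 = 5 − 4 = 1, and the invariant factors of ∂_1 are all 1, so H_0 = Z.
  H_1: rank ker ∂_1 − rank ∂_2 = (9 − 4) − 5 = 0, and the invariant factors of ∂_2 are all 1, so H_1 = 0.
  H_2: rank ker ∂_2 − rank ∂_3 = (6 − 5) − 0 = 1, and there is no ∂_3, so H_2 = Z.

(K is a triangulation of the 2-sphere S^2.)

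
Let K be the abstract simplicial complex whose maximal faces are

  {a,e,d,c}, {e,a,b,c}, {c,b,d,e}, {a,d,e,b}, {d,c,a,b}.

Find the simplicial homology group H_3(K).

H_3 ≅ Z.

Take the total order a < b < c < d < e on the vertex set. Then K (dimension 3) consists of the simplices:

  0-simplices (5): a, b, c, d, e
  1-simplices (10): ab, ac, ad, ae, bc, bd, be, cd, ce, de
  2-simplices (10): abc, abd, abe, acd, ace, ade, bcd, bce, bde, cde
  3-simplices (5): abcd, abce, abde, acde, bcde

giving chain groups C_0 ≅ Z^5, C_1 ≅ Z^10, C_2 ≅ Z^10, C_3 ≅ Z^5.

Boundary ∂_1: C_1 → C_0 sends each edge [p,q] (with p < q) to q − p.
This gives a 5×10 integer matrix of rank 4; reducing to Smith normal form yields diagonal entries (1,1,1,1).

The boundary map ∂_2: C_2 → C_1 acts by ∂[p,q,r] = [q,r] − [p,r] + [p,q]. For instance
  ∂abc = bc − ac + ab,
  ∂abd = bd − ad + ab.
As a 10×10 matrix over Z this has rank 6, with invariant factors (1,1,1,1,1,1).

∂_3: C_3 → C_2 sends each 3-simplex σ to the alternating sum Σ_i (−1)^i (σ with its i-th vertex removed). For instance
  ∂bcde = cde − bde + bce − bcd,
  ∂abde = bde − ade + abe − abd.
As a 10×5 matrix over Z this has rank 4, with invariant factors (1,1,1,1).

Reading off H_k = ker ∂_k / im ∂_{k+1}:

  H_3: rank ker ∂_3 − rank ∂_4 = (5 − 4) − 0 = 1, and there is no ∂_4, so H_3 = Z.

(K is a triangulation of the 3-sphere S^3.)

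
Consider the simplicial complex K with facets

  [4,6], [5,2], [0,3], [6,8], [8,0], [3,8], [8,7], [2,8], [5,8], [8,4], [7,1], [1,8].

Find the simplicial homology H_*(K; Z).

Order the vertices as 0 < 1 < 2 < 3 < 4 < 5 < 6 < 7 < 8. Listing each simplex with vertices in this order, K has dimension 1 with simplices:

  0-simplices (9): [0], [1], [2], [3], [4], [5], [6], [7], [8]
  1-simplices (12): [0,3], [0,8], [1,7], [1,8], [2,5], [2,8], [3,8], [4,6], [4,8], [5,8], [6,8], [7,8]

giving chain groups C_0 ≅ Z^9, C_1 ≅ Z^12.

∂_1: C_1 → C_0 sends each edge [p,q] (with p < q) to q − p. For instance
  ∂[0,8] = [8] − [0].
The resulting 9×12 matrix has rank 8, and its Smith normal form has invariant factors (1,1,1,1,1,1,1,1).

From H_k ≅ ker(∂_k) / im(∂_{k+1}) we obtain:

  H_0: rank C_0 − rank ∂_1 = 9 − 8 = 1, and the invariant factors of ∂_1 are all 1, so H_0 ≅ Z.
  H_1: rank ker ∂_1 − rank ∂_2 = (12 − 8) − 0 = 4, and there is no ∂_2, so H_1 ≅ Z^4.

As a check, the Euler characteristic is 9 − 12 = -3, which agrees with 1 − 4 = -3.

H_0 ≅ Z,  H_1 ≅ Z^4.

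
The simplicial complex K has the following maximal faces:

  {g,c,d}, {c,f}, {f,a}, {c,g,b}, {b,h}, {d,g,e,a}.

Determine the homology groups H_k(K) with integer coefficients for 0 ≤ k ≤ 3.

We work with the vertex ordering a < b < c < d < e < f < g < h. The simplices of K, each written with vertices in increasing order, are:

  0-simplices (8): a, b, c, d, e, f, g, h
  1-simplices (13): ad, ae, af, ag, bc, bg, bh, cd, cf, cg, de, dg, eg
  2-simplices (6): ade, adg, aeg, bcg, cdg, deg
  3-simplices (1): adeg

so the chain groups are C_0 ≅ Z^8, C_1 ≅ Z^13, C_2 ≅ Z^6, C_3 ≅ Z^1.

∂_1: C_1 → C_0 is given by ∂[p,q] = [q] − [p].
The 8×13 boundary matrix has rank 7 and Smith normal form diag(1,1,1,1,1,1,1).

The boundary map ∂_2: C_2 → C_1 maps a triangle to the signed sum of its edges. For instance
  ∂bcg = cg − bg + bc,
  ∂adg = dg − ag + ad.
This gives a 13×6 integer matrix of rank 5; reducing to Smith normal form yields diagonal entries (1,1,1,1,1).

Boundary ∂_3: C_3 → C_2 sends each 3-simplex σ to the alternating sum Σ_i (−1)^i (σ with its i-th vertex removed). For instance
  ∂adeg = deg − aeg + adg − ade.
This gives a 6×1 integer matrix of rank 1; reducing to Smith normal form yields diagonal entries (1).

Now H_k = ker ∂_k / im ∂_{k+1}, so:

  H_0: rank C_0 − rank ∂_1 = 8 − 7 = 1, and the invariant factors of ∂_1 are all 1, so H_0 = Z.
  H_1: rank ker ∂_1 − rank ∂_2 = (13 − 7) − 5 = 1, and the invariant factors of ∂_2 are all 1, so H_1 = Z.
  H_2: rank ker ∂_2 − rank ∂_3 = (6 − 5) − 1 = 0, and the invariant factors of ∂_3 are all 1, so H_2 = 0.
  H_3: rank ker ∂_3 − rank ∂_4 = (1 − 1) − 0 = 0, and there is no ∂_4, so H_3 = 0.

As a check, the Euler characteristic is 8 − 13 + 6 − 1 = 0, which agrees with 1 − 1 + 0 − 0 = 0.

H_0 = Z,  H_1 = Z,  H_2 = 0,  H_3 = 0.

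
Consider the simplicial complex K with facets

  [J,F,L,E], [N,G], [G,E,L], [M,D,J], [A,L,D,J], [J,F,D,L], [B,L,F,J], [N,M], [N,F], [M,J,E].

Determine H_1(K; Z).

H_1 = Z^2.

Take the total order A < B < D < E < F < G < J < L < M < N on the vertex set. Then K (dimension 3) consists of the simplices:

  0-simplices (10): A, B, D, E, F, G, J, L, M, N
  1-simplices (23): AD, AJ, AL, BF, BJ, BL, DF, DJ, DL, DM, EF, EG, EJ, EL, EM, FJ, FL, FN, GL, GN, JL, JM, MN
  2-simplices (16): ADJ, ADL, AJL, BFJ, BFL, BJL, DFJ, DFL, DJL, DJM, EFJ, EFL, EGL, EJL, EJM, FJL
  3-simplices (4): ADJL, BFJL, DFJL, EFJL

so the chain groups are C_0 ≅ Z^10, C_1 ≅ Z^23, C_2 ≅ Z^16, C_3 ≅ Z^4.

∂_1: C_1 → C_0 sends each edge [p,q] (with p < q) to q − p.
This gives a 10×23 integer matrix of rank 9; reducing to Smith normal form yields diagonal entries (1,1,1,1,1,1,1,1,1).

∂_2: C_2 → C_1 sends each 2-simplex [p,q,r] to [q,r] − [p,r] + [p,q]. For instance
  ∂EFL = FL − EL + EF,
  ∂BFJ = FJ − BJ + BF.
As a 23×16 matrix over Z this has rank 12, with invariant factors (1,1,1,1,1,1,1,1,1,1,1,1).

The boundary map ∂_3: C_3 → C_2 sends each 3-simplex σ to the alternating sum Σ_i (−1)^i (σ with its i-th vertex removed). For instance
  ∂ADJL = DJL − AJL + ADL − ADJ,
  ∂DFJL = FJL − DJL + DFL − DFJ.
This gives a 16×4 integer matrix of rank 4; reducing to Smith normal form yields diagonal entries (1,1,1,1).

Now H_k = ker ∂_k / im ∂_{k+1}, so:

  H_1: rank ker ∂_1 − rank ∂_2 = (23 − 9) − 12 = 2, and the invariant factors of ∂_2 are all 1, so H_1 ≅ Z^2.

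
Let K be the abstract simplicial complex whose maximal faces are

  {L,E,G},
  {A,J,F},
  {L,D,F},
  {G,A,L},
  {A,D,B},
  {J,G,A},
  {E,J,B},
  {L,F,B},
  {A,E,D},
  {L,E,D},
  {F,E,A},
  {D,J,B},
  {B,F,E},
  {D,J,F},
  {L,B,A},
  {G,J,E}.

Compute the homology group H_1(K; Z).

Order the vertices as A < B < D < E < F < G < J < L. Listing each simplex with vertices in this order, K has dimension 2 with simplices:

  0-simplices (8): A, B, D, E, F, G, J, L
  1-simplices (24): AB, AD, AE, AF, AG, AJ, AL, BD, BE, BF, BJ, BL, DE, DF, DJ, DL, EF, EG, EJ, EL, FJ, FL, GJ, GL
  2-simplices (16): ABD, ABL, ADE, AEF, AFJ, AGJ, AGL, BDJ, BEF, BEJ, BFL, DEL, DFJ, DFL, EGJ, EGL

Hence C_0 ≅ Z^8, C_1 ≅ Z^24, C_2 ≅ Z^16.

∂_1: C_1 → C_0 sends each edge [p,q] (with p < q) to q − p. For instance
  ∂BD = D − B.
The resulting 8×24 matrix has rank 7, and its Smith normal form has invariant factors (1,1,1,1,1,1,1).

Boundary ∂_2: C_2 → C_1 acts by ∂[p,q,r] = [q,r] − [p,r] + [p,q]. For instance
  ∂AGL = GL − AL + AG,
  ∂ABL = BL − AL + AB.
The 24×16 boundary matrix has rank 15 and Smith normal form diag(1,1,1,1,1,1,1,1,1,1,1,1,1,1,1).

From H_k ≅ ker(∂_k) / im(∂_{k+1}) we obtain:

  H_1: rank ker ∂_1 − rank ∂_2 = (24 − 7) − 15 = 2, and the invariant factors of ∂_2 are all 1, so H_1 ≅ Z^2.

H_1 ≅ Z^2.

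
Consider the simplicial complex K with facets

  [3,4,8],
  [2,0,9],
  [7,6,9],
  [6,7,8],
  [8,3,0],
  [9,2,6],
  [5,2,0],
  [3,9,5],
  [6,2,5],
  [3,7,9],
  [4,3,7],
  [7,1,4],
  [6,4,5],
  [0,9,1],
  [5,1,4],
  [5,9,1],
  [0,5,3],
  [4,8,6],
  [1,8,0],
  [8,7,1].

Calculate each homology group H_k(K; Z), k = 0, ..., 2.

H_0 ≅ Z,  H_1 ≅ Z ⊕ Z/2,  H_2 = 0.

K has 10 vertices, 30 edges, 20 triangles.
rank ∂_0 = 0, rank ∂_1 = 9 ⇒ b_0 = 10 − 0 − 9 = 1; all invariant factors of ∂_1 are 1 so no torsion. So H_0 ≅ Z.
rank ∂_1 = 9, rank ∂_2 = 20 ⇒ b_1 = 30 − 9 − 20 = 1; ∂_2 has invariant factor(s) [2] giving torsion. So H_1 ≅ Z ⊕ Z/2.
rank ∂_2 = 20, rank ∂_3 = 0 ⇒ b_2 = 20 − 20 − 0 = 0. So H_2 ≅ 0.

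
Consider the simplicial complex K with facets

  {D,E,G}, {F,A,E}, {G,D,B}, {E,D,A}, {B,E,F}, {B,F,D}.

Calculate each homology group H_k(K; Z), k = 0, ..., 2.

Fix the vertex order A < B < D < E < F < G and write every simplex with vertices in increasing order. Then dim K = 2 and the simplices of K are:

  0-simplices (6): A, B, D, E, F, G
  1-simplices (12): AD, AE, AF, BD, BE, BF, BG, DE, DF, DG, EF, EG
  2-simplices (6): ADE, AEF, BDF, BDG, BEF, DEG

Hence C_0 ≅ Z^6, C_1 ≅ Z^12, C_2 ≅ Z^6.

∂_1: C_1 → C_0 is given by ∂[p,q] = [q] − [p]. For instance
  ∂BD = D − B.
The resulting 6×12 matrix has rank 5, and its Smith normal form has invariant factors (1,1,1,1,1).

The boundary map ∂_2: C_2 → C_1 maps a triangle to the signed sum of its edges. For instance
  ∂DEG = EG − DG + DE,
  ∂AEF = EF − AF + AE.
This gives a 12×6 integer matrix of rank 6; reducing to Smith normal form yields diagonal entries (1,1,1,1,1,1).

Reading off H_k = ker ∂_k / im ∂_{k+1}:

  H_0: rank C_0 − rank ∂_1 = 6 − 5 = 1, and the invariant factors of ∂_1 are all 1, so H_0 = Z.
  H_1: rank ker ∂_1 − rank ∂_2 = (12 − 5) − 6 = 1, and the invariant factors of ∂_2 are all 1, so H_1 = Z.
  H_2: rank ker ∂_2 − rank ∂_3 = (6 − 6) − 0 = 0, and there is no ∂_3, so H_2 = 0.

H_0 ≅ Z,  H_1 ≅ Z,  H_2 = 0.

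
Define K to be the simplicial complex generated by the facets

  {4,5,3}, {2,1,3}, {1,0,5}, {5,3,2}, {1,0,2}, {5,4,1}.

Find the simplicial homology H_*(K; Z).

H_0 ≅ Z,  H_1 ≅ Z,  H_2 = 0.

Order the vertices as 0 < 1 < 2 < 3 < 4 < 5. Listing each simplex with vertices in this order, K has dimension 2 with simplices:

  0-simplices (6): [0], [1], [2], [3], [4], [5]
  1-simplices (12): [0,1], [0,2], [0,5], [1,2], [1,3], [1,4], [1,5], [2,3], [2,5], [3,4], [3,5], [4,5]
  2-simplices (6): [0,1,2], [0,1,5], [1,2,3], [1,4,5], [2,3,5], [3,4,5]

giving chain groups C_0 ≅ Z^6, C_1 ≅ Z^12, C_2 ≅ Z^6.

Boundary ∂_1: C_1 → C_0 is given by ∂[p,q] = [q] − [p]. For instance
  ∂[2,3] = [3] − [2].
This gives a 6×12 integer matrix of rank 5; reducing to Smith normal form yields diagonal entries (1,1,1,1,1).

The boundary map ∂_2: C_2 → C_1 sends each 2-simplex [p,q,r] to [q,r] − [p,r] + [p,q]. For instance
  ∂[2,3,5] = [3,5] − [2,5] + [2,3],
  ∂[1,2,3] = [2,3] − [1,3] + [1,2].
The resulting 12×6 matrix has rank 6, and its Smith normal form has invariant factors (1,1,1,1,1,1).

From H_k ≅ ker(∂_k) / im(∂_{k+1}) we obtain:

  H_0: rank C_0 − rank ∂_1 = 6 − 5 = 1, and the invariant factors of ∂_1 are all 1, so H_0 ≅ Z.
  H_1: rank ker ∂_1 − rank ∂_2 = (12 − 5) − 6 = 1, and the invariant factors of ∂_2 are all 1, so H_1 ≅ Z.
  H_2: rank ker ∂_2 − rank ∂_3 = (6 − 6) − 0 = 0, and there is no ∂_3, so H_2 ≅ 0.

(K is a triangulation of the cylinder S^1 x I.)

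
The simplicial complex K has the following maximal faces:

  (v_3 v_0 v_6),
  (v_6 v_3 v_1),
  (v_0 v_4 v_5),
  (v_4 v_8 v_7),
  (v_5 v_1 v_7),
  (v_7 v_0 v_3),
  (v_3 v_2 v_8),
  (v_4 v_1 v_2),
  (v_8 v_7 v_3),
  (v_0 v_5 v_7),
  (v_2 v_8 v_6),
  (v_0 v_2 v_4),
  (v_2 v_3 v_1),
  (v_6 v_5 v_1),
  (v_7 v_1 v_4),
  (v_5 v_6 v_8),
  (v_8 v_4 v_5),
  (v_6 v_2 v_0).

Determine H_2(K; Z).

Take the total order v_0 < v_1 < v_2 < v_3 < v_4 < v_5 < v_6 < v_7 < v_8 on the vertex set. Then K (dimension 2) consists of the simplices:

  0-simplices (9): [v_0], [v_1], [v_2], [v_3], [v_4], [v_5], [v_6], [v_7], [v_8]
  1-simplices (27): (27 of them)
  2-simplices (18): (18 of them)

so the chain groups are C_0 ≅ Z^9, C_1 ≅ Z^27, C_2 ≅ Z^18.

Boundary ∂_1: C_1 → C_0 is given by ∂[p,q] = [q] − [p]. For instance
  ∂[v_1,v_6] = [v_6] − [v_1].
This gives a 9×27 integer matrix of rank 8; reducing to Smith normal form yields diagonal entries (1,1,1,1,1,1,1,1).

∂_2: C_2 → C_1 acts by ∂[p,q,r] = [q,r] − [p,r] + [p,q]. For instance
  ∂[v_1,v_2,v_3] = [v_2,v_3] − [v_1,v_3] + [v_1,v_2],
  ∂[v_4,v_7,v_8] = [v_7,v_8] − [v_4,v_8] + [v_4,v_7].
The 27×18 boundary matrix has rank 18 and Smith normal form diag(1,1,1,1,1,1,1,1,1,1,1,1,1,1,1,1,1,2).

From H_k ≅ ker(∂_k) / im(∂_{k+1}) we obtain:

  H_2: rank ker ∂_2 − rank ∂_3 = (18 − 18) − 0 = 0, and there is no ∂_3, so H_2 ≅ 0.

H_2 ≅ 0.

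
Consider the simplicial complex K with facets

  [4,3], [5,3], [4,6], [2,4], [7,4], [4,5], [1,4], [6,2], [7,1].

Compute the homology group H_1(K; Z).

H_1 = Z^3.

K has 7 vertices, 9 edges.
rank ∂_1 = 6, rank ∂_2 = 0 ⇒ b_1 = 9 − 6 − 0 = 3. So H_1 ≅ Z^3.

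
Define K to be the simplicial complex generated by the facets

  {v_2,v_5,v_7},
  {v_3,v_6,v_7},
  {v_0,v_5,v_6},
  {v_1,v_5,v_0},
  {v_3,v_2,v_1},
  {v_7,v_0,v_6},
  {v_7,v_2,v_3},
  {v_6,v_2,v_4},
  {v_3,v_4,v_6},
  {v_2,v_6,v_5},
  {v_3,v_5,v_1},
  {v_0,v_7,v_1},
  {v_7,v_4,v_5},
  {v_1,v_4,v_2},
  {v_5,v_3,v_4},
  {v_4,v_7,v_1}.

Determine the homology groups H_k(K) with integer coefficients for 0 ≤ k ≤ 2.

K has 8 vertices, 24 edges, 16 triangles.
rank ∂_0 = 0, rank ∂_1 = 7 ⇒ b_0 = 8 − 0 − 7 = 1; all invariant factors of ∂_1 are 1 so no torsion. So H_0 = Z.
rank ∂_1 = 7, rank ∂_2 = 15 ⇒ b_1 = 24 − 7 − 15 = 2; all invariant factors of ∂_2 are 1 so no torsion. So H_1 = Z^2.
rank ∂_2 = 15, rank ∂_3 = 0 ⇒ b_2 = 16 − 15 − 0 = 1. So H_2 = Z.

H_0 = Z,  H_1 = Z^2,  H_2 = Z.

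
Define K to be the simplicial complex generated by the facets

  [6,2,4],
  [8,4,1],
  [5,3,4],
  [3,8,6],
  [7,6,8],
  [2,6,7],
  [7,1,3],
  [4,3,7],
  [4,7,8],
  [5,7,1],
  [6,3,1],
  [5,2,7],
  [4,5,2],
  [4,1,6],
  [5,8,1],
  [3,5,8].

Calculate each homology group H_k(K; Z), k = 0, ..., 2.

Take the total order 1 < 2 < 3 < 4 < 5 < 6 < 7 < 8 on the vertex set. Then K (dimension 2) consists of the simplices:

  0-simplices (8): [1], [2], [3], [4], [5], [6], [7], [8]
  1-simplices (24): (24 of them)
  2-simplices (16): [1,3,6], [1,3,7], [1,4,6], [1,4,8], [1,5,7], [1,5,8], [2,4,5], [2,4,6], [2,5,7], [2,6,7], [3,4,5], [3,4,7], [3,5,8], [3,6,8], [4,7,8], [6,7,8]

giving chain groups C_0 ≅ Z^8, C_1 ≅ Z^24, C_2 ≅ Z^16.

The boundary map ∂_1: C_1 → C_0 sends each edge [p,q] (with p < q) to q − p. For instance
  ∂[1,4] = [4] − [1].
The resulting 8×24 matrix has rank 7, and its Smith normal form has invariant factors (1,1,1,1,1,1,1).

Boundary ∂_2: C_2 → C_1 maps a triangle to the signed sum of its edges. For instance
  ∂[2,4,5] = [4,5] − [2,5] + [2,4],
  ∂[4,7,8] = [7,8] − [4,8] + [4,7].
As a 24×16 matrix over Z this has rank 15, with invariant factors (1,1,1,1,1,1,1,1,1,1,1,1,1,1,1).

Computing H_k = (kernel of ∂_k) / (image of ∂_{k+1}):

  H_0: rank C_0 − rank ∂_1 = 8 − 7 = 1, and the invariant factors of ∂_1 are all 1, so H_0 = Z.
  H_1: rank ker ∂_1 − rank ∂_2 = (24 − 7) − 15 = 2, and the invariant factors of ∂_2 are all 1, so H_1 = Z^2.
  H_2: rank ker ∂_2 − rank ∂_3 = (16 − 15) − 0 = 1, and there is no ∂_3, so H_2 = Z.

As a check, the Euler characteristic is 8 − 24 + 16 = 0, which agrees with 1 − 2 + 1 = 0.

H_0 = Z,  H_1 = Z^2,  H_2 = Z.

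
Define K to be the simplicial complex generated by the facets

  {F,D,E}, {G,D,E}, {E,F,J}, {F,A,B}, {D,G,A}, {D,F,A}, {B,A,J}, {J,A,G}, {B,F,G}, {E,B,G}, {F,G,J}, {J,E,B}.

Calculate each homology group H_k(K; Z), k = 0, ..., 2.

H_0 = Z,  H_1 = Z/2,  H_2 = 0.

Fix the vertex order A < B < D < E < F < G < J and write every simplex with vertices in increasing order. Then dim K = 2 and the simplices of K are:

  0-simplices (7): A, B, D, E, F, G, J
  1-simplices (18): AB, AD, AF, AG, AJ, BE, BF, BG, BJ, DE, DF, DG, EF, EG, EJ, FG, FJ, GJ
  2-simplices (12): ABF, ABJ, ADF, ADG, AGJ, BEG, BEJ, BFG, DEF, DEG, EFJ, FGJ

giving chain groups C_0 ≅ Z^7, C_1 ≅ Z^18, C_2 ≅ Z^12.

The boundary map ∂_1: C_1 → C_0 is given by ∂[p,q] = [q] − [p].
As a 7×18 matrix over Z this has rank 6, with invariant factors (1,1,1,1,1,1).

∂_2: C_2 → C_1 sends each 2-simplex [p,q,r] to [q,r] − [p,r] + [p,q]. For instance
  ∂BEJ = EJ − BJ + BE,
  ∂EFJ = FJ − EJ + EF.
As a 18×12 matrix over Z this has rank 12, with invariant factors (1,1,1,1,1,1,1,1,1,1,1,2).

From H_k ≅ ker(∂_k) / im(∂_{k+1}) we obtain:

  H_0: rank C_0 − rank ∂_1 = 7 − 6 = 1, and the invariant factors of ∂_1 are all 1, so H_0 ≅ Z.
  H_1: rank ker ∂_1 − rank ∂_2 = (18 − 6) − 12 = 0, and ∂_2 has invariant factor 2 > 1, so H_1 ≅ Z/2.
  H_2: rank ker ∂_2 − rank ∂_3 = (12 − 12) − 0 = 0, and there is no ∂_3, so H_2 ≅ 0.

(K is a triangulation of the real projective plane RP^2.)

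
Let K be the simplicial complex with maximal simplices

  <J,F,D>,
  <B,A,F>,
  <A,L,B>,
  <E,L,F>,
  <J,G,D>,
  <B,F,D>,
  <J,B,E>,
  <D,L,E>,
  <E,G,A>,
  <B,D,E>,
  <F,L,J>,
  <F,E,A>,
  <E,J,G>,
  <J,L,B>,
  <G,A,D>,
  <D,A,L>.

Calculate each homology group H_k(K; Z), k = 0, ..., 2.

Order the vertices as A < B < D < E < F < G < J < L. Listing each simplex with vertices in this order, K has dimension 2 with simplices:

  0-simplices (8): A, B, D, E, F, G, J, L
  1-simplices (24): AB, AD, AE, AF, AG, AL, BD, BE, BF, BJ, BL, DE, DF, DG, DJ, DL, EF, EG, EJ, EL, FJ, FL, GJ, JL
  2-simplices (16): ABF, ABL, ADG, ADL, AEF, AEG, BDE, BDF, BEJ, BJL, DEL, DFJ, DGJ, EFL, EGJ, FJL

so the chain groups are C_0 ≅ Z^8, C_1 ≅ Z^24, C_2 ≅ Z^16.

The boundary map ∂_1: C_1 → C_0 maps an edge to its endpoints' difference, ∂[p,q] = q − p. For instance
  ∂BJ = J − B.
The 8×24 boundary matrix has rank 7 and Smith normal form diag(1,1,1,1,1,1,1).

∂_2: C_2 → C_1 maps a triangle to the signed sum of its edges. For instance
  ∂BDF = DF − BF + BD,
  ∂DFJ = FJ − DJ + DF.
The resulting 24×16 matrix has rank 15, and its Smith normal form has invariant factors (1,1,1,1,1,1,1,1,1,1,1,1,1,1,1).

Computing H_k = (kernel of ∂_k) / (image of ∂_{k+1}):

  H_0: rank C_0 − rank ∂_1 = 8 − 7 = 1, and the invariant factors of ∂_1 are all 1, so H_0 = Z.
  H_1: rank ker ∂_1 − rank ∂_2 = (24 − 7) − 15 = 2, and the invariant factors of ∂_2 are all 1, so H_1 = Z^2.
  H_2: rank ker ∂_2 − rank ∂_3 = (16 − 15) − 0 = 1, and there is no ∂_3, so H_2 = Z.

(K is a triangulation of the torus T^2.)

H_0 ≅ Z,  H_1 ≅ Z^2,  H_2 ≅ Z.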